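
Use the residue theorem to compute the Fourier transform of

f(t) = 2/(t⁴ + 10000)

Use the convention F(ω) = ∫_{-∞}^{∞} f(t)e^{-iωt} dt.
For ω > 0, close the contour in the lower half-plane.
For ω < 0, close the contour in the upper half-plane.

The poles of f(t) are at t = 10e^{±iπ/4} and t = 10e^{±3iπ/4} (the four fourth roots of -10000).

Let g(z) = f(z)e^{-iωz}; for large |z| the factor e^{-iωz} decays in the lower half-plane when ω > 0 and in the upper half-plane when ω < 0.

Case ω > 0 (lower half-plane, clockwise contour ⇒ F(ω) = -2πi·ΣRes):
  Res_{z = - 5 \sqrt{2} - 5 \sqrt{2} i} g(z) = \frac{\sqrt{2} i \left(1 - i\right) e^{5 \sqrt{2} \omega \left(-1 + i\right)}}{4000}
  Res_{z = 5 \sqrt{2} - 5 \sqrt{2} i} g(z) = \frac{\sqrt{2} i \left(1 + i\right) e^{- 5 \sqrt{2} \omega \left(1 + i\right)}}{4000}
  F(ω) = -2πi·ΣRes = \frac{\sqrt{2} \pi \left(1 - i\right) \left(e^{10 \sqrt{2} i \omega} + i\right) e^{- 5 \sqrt{2} \omega \left(1 + i\right)}}{2000} = \frac{\pi e^{- 5 \sqrt{2} \omega} \sin{\left(5 \sqrt{2} \omega + \frac{\pi}{4} \right)}}{500}

Case ω < 0 (upper half-plane, counterclockwise contour ⇒ F(ω) = +2πi·ΣRes):
  Res_{z = 5 \sqrt{2} + 5 \sqrt{2} i} g(z) = \frac{\sqrt{2} i \left(-1 + i\right) e^{5 \sqrt{2} \omega \left(1 - i\right)}}{4000}
  Res_{z = - 5 \sqrt{2} + 5 \sqrt{2} i} g(z) = \frac{\sqrt{2} \left(1 - i\right) e^{5 \sqrt{2} \omega \left(1 + i\right)}}{4000}
  F(ω) = 2πi·ΣRes = - \frac{\sqrt{2} i \pi \left(i \left(1 - i\right) e^{5 \sqrt{2} \omega \left(1 - i\right)} - \left(1 - i\right) e^{5 \sqrt{2} \omega \left(1 + i\right)}\right)}{2000} = \frac{\pi e^{5 \sqrt{2} \omega} \cos{\left(5 \sqrt{2} \omega + \frac{\pi}{4} \right)}}{500}

Both cases combine into a single formula in |ω|:

F(ω) = \frac{\pi e^{- 5 \sqrt{2} \left|{\omega}\right|} \sin{\left(5 \sqrt{2} \left|{\omega}\right| + \frac{\pi}{4} \right)}}{500}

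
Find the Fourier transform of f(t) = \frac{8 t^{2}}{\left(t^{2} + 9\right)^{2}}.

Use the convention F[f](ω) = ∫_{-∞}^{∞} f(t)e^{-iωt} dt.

F(ω) = \frac{4 \pi \left(1 - 3 \left|{\omega}\right|\right) e^{- 3 \left|{\omega}\right|}}{3}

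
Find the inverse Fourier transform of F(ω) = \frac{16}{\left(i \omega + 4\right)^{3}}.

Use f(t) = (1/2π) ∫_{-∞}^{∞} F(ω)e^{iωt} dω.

f(t) = 8 t^{2} e^{- 4 t} u\left(t\right)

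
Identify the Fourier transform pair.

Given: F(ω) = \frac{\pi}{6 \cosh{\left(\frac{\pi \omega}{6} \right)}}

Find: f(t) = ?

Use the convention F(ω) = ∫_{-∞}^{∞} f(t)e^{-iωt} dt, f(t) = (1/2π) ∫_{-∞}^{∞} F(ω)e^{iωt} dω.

f(t) = \frac{1}{e^{3 t} + e^{- 3 t}}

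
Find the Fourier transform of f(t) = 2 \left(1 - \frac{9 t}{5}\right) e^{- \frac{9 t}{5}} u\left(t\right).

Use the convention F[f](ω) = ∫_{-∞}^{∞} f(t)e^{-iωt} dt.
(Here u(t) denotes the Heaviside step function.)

F(ω) = \frac{50 i \omega}{- 25 \omega^{2} + 90 i \omega + 81}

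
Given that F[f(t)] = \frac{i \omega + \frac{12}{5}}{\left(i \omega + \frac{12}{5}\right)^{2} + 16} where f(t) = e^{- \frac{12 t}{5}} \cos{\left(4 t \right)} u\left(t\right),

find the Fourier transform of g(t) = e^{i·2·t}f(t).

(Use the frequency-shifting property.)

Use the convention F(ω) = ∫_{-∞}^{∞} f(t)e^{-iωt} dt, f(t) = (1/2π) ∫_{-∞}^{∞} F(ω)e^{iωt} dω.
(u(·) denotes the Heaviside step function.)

F[g](ω) = \frac{5 \left(5 i \left(\omega - 2\right) + 12\right)}{\left(5 i \left(\omega - 2\right) + 12\right)^{2} + 400}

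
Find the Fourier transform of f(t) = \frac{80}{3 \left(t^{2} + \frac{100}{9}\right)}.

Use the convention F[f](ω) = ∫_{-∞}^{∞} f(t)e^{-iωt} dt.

F(ω) = 8 \pi e^{- \frac{10 \left|{\omega}\right|}{3}}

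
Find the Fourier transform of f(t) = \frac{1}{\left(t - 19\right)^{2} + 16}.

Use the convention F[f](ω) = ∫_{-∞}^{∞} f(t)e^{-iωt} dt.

F(ω) = \frac{\pi e^{- 19 i \omega - 4 \left|{\omega}\right|}}{4}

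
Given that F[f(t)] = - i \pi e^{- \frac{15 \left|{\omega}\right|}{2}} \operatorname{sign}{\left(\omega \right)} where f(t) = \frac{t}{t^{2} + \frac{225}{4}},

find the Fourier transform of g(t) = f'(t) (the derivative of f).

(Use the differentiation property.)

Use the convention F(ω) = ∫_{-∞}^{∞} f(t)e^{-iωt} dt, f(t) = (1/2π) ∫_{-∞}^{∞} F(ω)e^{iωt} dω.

F[g](ω) = \pi \omega e^{- \frac{15 \left|{\omega}\right|}{2}} \operatorname{sign}{\left(\omega \right)}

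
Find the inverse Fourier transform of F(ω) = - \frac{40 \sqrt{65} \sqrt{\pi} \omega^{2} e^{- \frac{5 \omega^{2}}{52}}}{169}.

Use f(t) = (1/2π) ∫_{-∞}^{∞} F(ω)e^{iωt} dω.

f(t) = 8 \left(\frac{52 t^{2}}{5} - 2\right) e^{- \frac{13 t^{2}}{5}}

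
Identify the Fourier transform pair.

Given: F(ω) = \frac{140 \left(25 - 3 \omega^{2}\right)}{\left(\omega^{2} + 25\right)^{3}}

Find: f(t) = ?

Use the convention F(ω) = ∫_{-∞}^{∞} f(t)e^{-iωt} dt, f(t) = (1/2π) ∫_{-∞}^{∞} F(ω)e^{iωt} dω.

f(t) = 7 t^{2} e^{- 5 \left|{t}\right|}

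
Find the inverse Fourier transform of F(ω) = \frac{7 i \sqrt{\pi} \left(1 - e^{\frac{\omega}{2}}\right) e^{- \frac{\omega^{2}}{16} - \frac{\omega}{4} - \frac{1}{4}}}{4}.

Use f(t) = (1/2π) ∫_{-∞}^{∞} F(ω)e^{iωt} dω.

f(t) = 7 e^{- 4 t^{2}} \sin{\left(2 t \right)}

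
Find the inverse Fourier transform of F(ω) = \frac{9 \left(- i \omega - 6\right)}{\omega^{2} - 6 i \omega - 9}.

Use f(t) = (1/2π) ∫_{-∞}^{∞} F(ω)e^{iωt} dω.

f(t) = 9 \left(3 t + 1\right) e^{- 3 t} u\left(t\right)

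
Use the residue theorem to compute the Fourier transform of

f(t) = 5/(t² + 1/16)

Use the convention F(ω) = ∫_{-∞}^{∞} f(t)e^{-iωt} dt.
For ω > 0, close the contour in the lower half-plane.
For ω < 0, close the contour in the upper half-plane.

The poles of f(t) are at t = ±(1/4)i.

Let g(z) = f(z)e^{-iωz}; for large |z| the factor e^{-iωz} decays in the lower half-plane when ω > 0 and in the upper half-plane when ω < 0.

Case ω > 0 (lower half-plane, clockwise contour ⇒ F(ω) = -2πi·ΣRes):
  Res_{z = - \frac{i}{4}} g(z) = 10 i e^{- \frac{\omega}{4}}
  F(ω) = -2πi·ΣRes = 20 \pi e^{- \frac{\omega}{4}}

Case ω < 0 (upper half-plane, counterclockwise contour ⇒ F(ω) = +2πi·ΣRes):
  Res_{z = \frac{i}{4}} g(z) = - 10 i e^{\frac{\omega}{4}}
  F(ω) = 2πi·ΣRes = 20 \pi e^{\frac{\omega}{4}}

Both cases combine into a single formula in |ω|:

F(ω) = 20 \pi e^{- \frac{\left|{\omega}\right|}{4}}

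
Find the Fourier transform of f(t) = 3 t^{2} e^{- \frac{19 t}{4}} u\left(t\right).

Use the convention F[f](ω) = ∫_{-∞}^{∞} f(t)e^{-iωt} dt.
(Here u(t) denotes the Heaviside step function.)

F(ω) = \frac{384}{\left(4 i \omega + 19\right)^{3}}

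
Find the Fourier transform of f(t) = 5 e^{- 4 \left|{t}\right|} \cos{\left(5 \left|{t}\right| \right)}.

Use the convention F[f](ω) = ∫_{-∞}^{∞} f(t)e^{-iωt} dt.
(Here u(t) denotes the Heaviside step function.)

F(ω) = \frac{40 \left(\omega^{2} + 41\right)}{\omega^{4} - 18 \omega^{2} + 1681}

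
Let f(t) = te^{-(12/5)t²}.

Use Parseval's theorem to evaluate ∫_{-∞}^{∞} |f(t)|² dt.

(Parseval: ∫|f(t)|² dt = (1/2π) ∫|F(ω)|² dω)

∫|f(t)|² dt = \frac{5 \sqrt{30} \sqrt{\pi}}{576}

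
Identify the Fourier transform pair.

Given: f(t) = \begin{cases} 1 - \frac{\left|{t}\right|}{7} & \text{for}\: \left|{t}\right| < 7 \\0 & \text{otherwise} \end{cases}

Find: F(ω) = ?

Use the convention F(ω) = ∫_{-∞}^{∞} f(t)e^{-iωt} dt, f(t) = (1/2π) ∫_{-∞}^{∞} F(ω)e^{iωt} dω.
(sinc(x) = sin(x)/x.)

F(ω) = 7 \operatorname{sinc}^{2}{\left(\frac{7 \omega}{2} \right)}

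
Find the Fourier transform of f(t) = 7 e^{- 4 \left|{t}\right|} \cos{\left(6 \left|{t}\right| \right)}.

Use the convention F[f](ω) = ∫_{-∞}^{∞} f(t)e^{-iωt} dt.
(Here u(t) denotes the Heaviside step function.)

F(ω) = \frac{56 \left(\omega^{2} + 52\right)}{\omega^{4} - 40 \omega^{2} + 2704}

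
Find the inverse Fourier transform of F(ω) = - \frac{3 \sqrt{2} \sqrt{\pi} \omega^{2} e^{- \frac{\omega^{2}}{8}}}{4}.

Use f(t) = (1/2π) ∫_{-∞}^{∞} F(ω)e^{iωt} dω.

f(t) = 3 \left(8 t^{2} - 2\right) e^{- 2 t^{2}}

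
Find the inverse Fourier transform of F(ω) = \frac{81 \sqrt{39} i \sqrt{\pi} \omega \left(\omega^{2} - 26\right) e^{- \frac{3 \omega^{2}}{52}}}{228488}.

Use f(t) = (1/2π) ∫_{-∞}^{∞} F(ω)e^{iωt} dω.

f(t) = 3 t^{3} e^{- \frac{13 t^{2}}{3}}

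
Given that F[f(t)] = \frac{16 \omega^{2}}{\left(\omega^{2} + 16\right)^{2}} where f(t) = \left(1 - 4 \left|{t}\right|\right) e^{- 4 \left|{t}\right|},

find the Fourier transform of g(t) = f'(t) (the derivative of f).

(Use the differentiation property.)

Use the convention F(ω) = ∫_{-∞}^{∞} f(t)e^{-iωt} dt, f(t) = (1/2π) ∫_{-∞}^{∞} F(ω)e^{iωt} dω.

F[g](ω) = \frac{16 i \omega^{3}}{\left(\omega^{2} + 16\right)^{2}}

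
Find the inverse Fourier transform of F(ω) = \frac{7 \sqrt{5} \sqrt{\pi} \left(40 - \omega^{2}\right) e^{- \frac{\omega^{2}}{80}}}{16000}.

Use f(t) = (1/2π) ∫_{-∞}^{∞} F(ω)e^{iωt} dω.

f(t) = 7 t^{2} e^{- 20 t^{2}}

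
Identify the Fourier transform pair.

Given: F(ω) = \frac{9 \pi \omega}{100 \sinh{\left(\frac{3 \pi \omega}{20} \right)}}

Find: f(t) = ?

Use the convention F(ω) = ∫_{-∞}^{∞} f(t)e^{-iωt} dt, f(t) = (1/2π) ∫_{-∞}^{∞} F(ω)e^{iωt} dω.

f(t) = \frac{1}{\cosh^{2}{\left(\frac{10 t}{3} \right)}}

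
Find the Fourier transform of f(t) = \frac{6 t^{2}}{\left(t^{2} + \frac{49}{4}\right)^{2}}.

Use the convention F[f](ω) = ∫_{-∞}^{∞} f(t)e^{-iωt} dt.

F(ω) = \frac{3 \pi \left(2 - 7 \left|{\omega}\right|\right) e^{- \frac{7 \left|{\omega}\right|}{2}}}{7}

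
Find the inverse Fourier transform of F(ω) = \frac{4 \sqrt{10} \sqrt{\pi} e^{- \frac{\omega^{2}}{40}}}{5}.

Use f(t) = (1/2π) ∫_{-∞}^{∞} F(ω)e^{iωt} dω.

f(t) = 8 e^{- 10 t^{2}}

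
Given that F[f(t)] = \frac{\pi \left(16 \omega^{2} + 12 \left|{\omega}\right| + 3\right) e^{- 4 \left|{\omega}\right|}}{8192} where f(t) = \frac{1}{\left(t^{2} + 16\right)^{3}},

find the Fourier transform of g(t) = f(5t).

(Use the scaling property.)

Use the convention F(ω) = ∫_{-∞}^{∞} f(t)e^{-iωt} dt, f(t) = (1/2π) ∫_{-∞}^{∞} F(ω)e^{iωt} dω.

F[g](ω) = \frac{\pi \left(16 \omega^{2} + 60 \left|{\omega}\right| + 75\right) e^{- \frac{4 \left|{\omega}\right|}{5}}}{1024000}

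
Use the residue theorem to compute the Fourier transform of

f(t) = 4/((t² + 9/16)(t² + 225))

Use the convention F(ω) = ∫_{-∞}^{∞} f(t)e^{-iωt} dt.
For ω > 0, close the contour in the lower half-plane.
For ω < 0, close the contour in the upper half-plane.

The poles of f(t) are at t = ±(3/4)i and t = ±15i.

Let g(z) = f(z)e^{-iωz}; for large |z| the factor e^{-iωz} decays in the lower half-plane when ω > 0 and in the upper half-plane when ω < 0.

Case ω > 0 (lower half-plane, clockwise contour ⇒ F(ω) = -2πi·ΣRes):
  Res_{z = - \frac{3 i}{4}} g(z) = \frac{128 i e^{- \frac{3 \omega}{4}}}{10773}
  Res_{z = - 15 i} g(z) = - \frac{32 i e^{- 15 \omega}}{53865}
  F(ω) = -2πi·ΣRes = - \frac{64 \pi e^{- 15 \omega}}{53865} + \frac{256 \pi e^{- \frac{3 \omega}{4}}}{10773}

Case ω < 0 (upper half-plane, counterclockwise contour ⇒ F(ω) = +2πi·ΣRes):
  Res_{z = \frac{3 i}{4}} g(z) = - \frac{128 i e^{\frac{3 \omega}{4}}}{10773}
  Res_{z = 15 i} g(z) = \frac{32 i e^{15 \omega}}{53865}
  F(ω) = 2πi·ΣRes = \frac{64 \pi \left(20 e^{\frac{3 \omega}{4}} - e^{15 \omega}\right)}{53865}

Both cases combine into a single formula in |ω|:

F(ω) = - \frac{64 \pi e^{- 15 \left|{\omega}\right|}}{53865} + \frac{256 \pi e^{- \frac{3 \left|{\omega}\right|}{4}}}{10773}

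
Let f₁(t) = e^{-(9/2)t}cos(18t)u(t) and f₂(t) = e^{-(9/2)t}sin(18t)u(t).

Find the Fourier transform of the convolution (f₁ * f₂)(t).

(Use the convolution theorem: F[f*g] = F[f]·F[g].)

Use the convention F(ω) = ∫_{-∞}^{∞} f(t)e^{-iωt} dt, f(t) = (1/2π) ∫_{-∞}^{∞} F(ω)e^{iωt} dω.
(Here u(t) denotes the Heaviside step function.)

F[f₁*f₂](ω) = \frac{144 \left(2 i \omega + 9\right)}{\left(\left(2 i \omega + 9\right)^{2} + 1296\right)^{2}}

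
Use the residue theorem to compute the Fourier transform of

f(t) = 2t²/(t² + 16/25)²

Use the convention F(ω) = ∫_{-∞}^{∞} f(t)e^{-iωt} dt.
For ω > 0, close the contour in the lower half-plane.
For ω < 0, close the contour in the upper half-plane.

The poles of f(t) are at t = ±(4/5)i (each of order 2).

Let g(z) = f(z)e^{-iωz}; for large |z| the factor e^{-iωz} decays in the lower half-plane when ω > 0 and in the upper half-plane when ω < 0.

Case ω > 0 (lower half-plane, clockwise contour ⇒ F(ω) = -2πi·ΣRes):
  Res_{z = - \frac{4 i}{5}} g(z) = \frac{i \left(5 - 4 \omega\right) e^{- \frac{4 \omega}{5}}}{8} (pole of order 2)
  F(ω) = -2πi·ΣRes = \frac{\pi \left(5 - 4 \omega\right) e^{- \frac{4 \omega}{5}}}{4}

Case ω < 0 (upper half-plane, counterclockwise contour ⇒ F(ω) = +2πi·ΣRes):
  Res_{z = \frac{4 i}{5}} g(z) = \frac{i \left(- 4 \omega - 5\right) e^{\frac{4 \omega}{5}}}{8} (pole of order 2)
  F(ω) = 2πi·ΣRes = \frac{\pi \left(4 \omega + 5\right) e^{\frac{4 \omega}{5}}}{4}

Both cases combine into a single formula in |ω|:

F(ω) = \frac{\pi \left(5 - 4 \left|{\omega}\right|\right) e^{- \frac{4 \left|{\omega}\right|}{5}}}{4}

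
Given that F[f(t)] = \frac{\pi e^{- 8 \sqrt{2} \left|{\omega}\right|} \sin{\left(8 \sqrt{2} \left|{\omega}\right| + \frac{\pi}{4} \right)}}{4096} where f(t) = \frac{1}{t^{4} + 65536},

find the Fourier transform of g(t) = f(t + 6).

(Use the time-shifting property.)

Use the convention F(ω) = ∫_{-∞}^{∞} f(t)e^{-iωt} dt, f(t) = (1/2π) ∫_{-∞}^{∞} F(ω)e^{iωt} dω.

F[g](ω) = \frac{\pi e^{6 i \omega - 8 \sqrt{2} \left|{\omega}\right|} \sin{\left(8 \sqrt{2} \left|{\omega}\right| + \frac{\pi}{4} \right)}}{4096}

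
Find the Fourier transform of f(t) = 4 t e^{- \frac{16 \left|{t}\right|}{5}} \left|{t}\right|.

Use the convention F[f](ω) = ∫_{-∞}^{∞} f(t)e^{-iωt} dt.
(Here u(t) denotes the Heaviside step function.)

F(ω) = \frac{10000 i \omega \left(25 \omega^{2} - 768\right)}{\left(25 \omega^{2} + 256\right)^{3}}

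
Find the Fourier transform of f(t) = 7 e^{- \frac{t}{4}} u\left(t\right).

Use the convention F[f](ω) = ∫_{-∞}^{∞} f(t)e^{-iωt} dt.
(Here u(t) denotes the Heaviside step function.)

F(ω) = \frac{28}{4 i \omega + 1}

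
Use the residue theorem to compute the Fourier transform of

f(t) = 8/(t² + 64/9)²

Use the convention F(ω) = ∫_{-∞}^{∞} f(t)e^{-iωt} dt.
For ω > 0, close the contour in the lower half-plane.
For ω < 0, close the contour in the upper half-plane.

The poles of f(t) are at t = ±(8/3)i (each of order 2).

Let g(z) = f(z)e^{-iωz}; for large |z| the factor e^{-iωz} decays in the lower half-plane when ω > 0 and in the upper half-plane when ω < 0.

Case ω > 0 (lower half-plane, clockwise contour ⇒ F(ω) = -2πi·ΣRes):
  Res_{z = - \frac{8 i}{3}} g(z) = \frac{9 i \left(8 \omega + 3\right) e^{- \frac{8 \omega}{3}}}{256} (pole of order 2)
  F(ω) = -2πi·ΣRes = \frac{9 \pi \left(8 \omega + 3\right) e^{- \frac{8 \omega}{3}}}{128}

Case ω < 0 (upper half-plane, counterclockwise contour ⇒ F(ω) = +2πi·ΣRes):
  Res_{z = \frac{8 i}{3}} g(z) = \frac{9 i \left(8 \omega - 3\right) e^{\frac{8 \omega}{3}}}{256} (pole of order 2)
  F(ω) = 2πi·ΣRes = \frac{9 \pi \left(3 - 8 \omega\right) e^{\frac{8 \omega}{3}}}{128}

Both cases combine into a single formula in |ω|:

F(ω) = \frac{9 \pi \left(8 \left|{\omega}\right| + 3\right) e^{- \frac{8 \left|{\omega}\right|}{3}}}{128}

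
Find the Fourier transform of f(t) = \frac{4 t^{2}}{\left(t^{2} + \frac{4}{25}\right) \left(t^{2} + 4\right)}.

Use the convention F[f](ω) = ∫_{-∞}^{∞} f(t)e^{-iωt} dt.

F(ω) = \frac{25 \pi e^{- 2 \left|{\omega}\right|}}{12} - \frac{5 \pi e^{- \frac{2 \left|{\omega}\right|}{5}}}{12}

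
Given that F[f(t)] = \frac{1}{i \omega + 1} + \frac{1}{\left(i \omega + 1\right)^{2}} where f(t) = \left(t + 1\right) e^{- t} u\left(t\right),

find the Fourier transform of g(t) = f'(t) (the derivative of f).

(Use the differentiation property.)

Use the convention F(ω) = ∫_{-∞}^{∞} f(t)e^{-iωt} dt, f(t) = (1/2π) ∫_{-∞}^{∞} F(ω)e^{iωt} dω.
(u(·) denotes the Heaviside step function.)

F[g](ω) = \frac{\omega \left(\omega - 2 i\right)}{\omega^{2} - 2 i \omega - 1}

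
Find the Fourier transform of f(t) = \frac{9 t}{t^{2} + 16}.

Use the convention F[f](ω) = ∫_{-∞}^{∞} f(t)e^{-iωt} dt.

F(ω) = - 9 i \pi e^{- 4 \left|{\omega}\right|} \operatorname{sign}{\left(\omega \right)}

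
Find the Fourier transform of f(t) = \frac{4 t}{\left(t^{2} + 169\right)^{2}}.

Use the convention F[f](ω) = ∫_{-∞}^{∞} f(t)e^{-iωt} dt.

F(ω) = - \frac{2 i \pi \omega e^{- 13 \left|{\omega}\right|}}{13}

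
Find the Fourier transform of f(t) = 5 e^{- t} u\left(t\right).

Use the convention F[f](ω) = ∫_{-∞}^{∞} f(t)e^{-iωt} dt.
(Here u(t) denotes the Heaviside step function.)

F(ω) = \frac{5}{i \omega + 1}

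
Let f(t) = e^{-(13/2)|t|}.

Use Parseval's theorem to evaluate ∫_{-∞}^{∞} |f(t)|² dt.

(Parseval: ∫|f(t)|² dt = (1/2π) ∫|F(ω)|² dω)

∫|f(t)|² dt = \frac{2}{13}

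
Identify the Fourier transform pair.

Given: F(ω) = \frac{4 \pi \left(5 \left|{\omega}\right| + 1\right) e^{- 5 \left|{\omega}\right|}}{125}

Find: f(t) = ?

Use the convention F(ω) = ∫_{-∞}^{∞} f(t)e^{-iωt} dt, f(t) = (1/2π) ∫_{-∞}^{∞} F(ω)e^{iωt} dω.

f(t) = \frac{8}{\left(t^{2} + 25\right)^{2}}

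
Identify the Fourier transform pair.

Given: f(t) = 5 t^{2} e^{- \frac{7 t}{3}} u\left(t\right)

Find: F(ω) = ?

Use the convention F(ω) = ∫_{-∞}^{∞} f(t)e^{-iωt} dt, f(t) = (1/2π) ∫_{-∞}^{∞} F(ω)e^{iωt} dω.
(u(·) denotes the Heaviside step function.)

F(ω) = \frac{270}{\left(3 i \omega + 7\right)^{3}}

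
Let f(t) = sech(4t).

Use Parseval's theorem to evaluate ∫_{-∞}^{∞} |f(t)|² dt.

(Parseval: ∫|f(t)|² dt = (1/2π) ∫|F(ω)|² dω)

∫|f(t)|² dt = \frac{1}{2}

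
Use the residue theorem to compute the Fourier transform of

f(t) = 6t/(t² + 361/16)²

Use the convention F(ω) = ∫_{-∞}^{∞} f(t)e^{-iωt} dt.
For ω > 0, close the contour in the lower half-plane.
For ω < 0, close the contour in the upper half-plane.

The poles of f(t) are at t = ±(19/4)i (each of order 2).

Let g(z) = f(z)e^{-iωz}; for large |z| the factor e^{-iωz} decays in the lower half-plane when ω > 0 and in the upper half-plane when ω < 0.

Case ω > 0 (lower half-plane, clockwise contour ⇒ F(ω) = -2πi·ΣRes):
  Res_{z = - \frac{19 i}{4}} g(z) = \frac{6 \omega e^{- \frac{19 \omega}{4}}}{19} (pole of order 2)
  F(ω) = -2πi·ΣRes = - \frac{12 i \pi \omega e^{- \frac{19 \omega}{4}}}{19}

Case ω < 0 (upper half-plane, counterclockwise contour ⇒ F(ω) = +2πi·ΣRes):
  Res_{z = \frac{19 i}{4}} g(z) = - \frac{6 \omega e^{\frac{19 \omega}{4}}}{19} (pole of order 2)
  F(ω) = 2πi·ΣRes = - \frac{12 i \pi \omega e^{\frac{19 \omega}{4}}}{19}

Both cases combine into a single formula in |ω|:

F(ω) = - \frac{12 i \pi \omega e^{- \frac{19 \left|{\omega}\right|}{4}}}{19}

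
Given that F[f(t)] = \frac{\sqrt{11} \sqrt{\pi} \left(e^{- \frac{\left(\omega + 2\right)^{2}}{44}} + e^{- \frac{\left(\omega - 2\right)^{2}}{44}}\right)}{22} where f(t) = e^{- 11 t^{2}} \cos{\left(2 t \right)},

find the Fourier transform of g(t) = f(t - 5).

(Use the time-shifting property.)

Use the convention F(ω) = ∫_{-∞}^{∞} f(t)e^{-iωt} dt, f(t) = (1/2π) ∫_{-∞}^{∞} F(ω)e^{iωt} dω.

F[g](ω) = \frac{\sqrt{11} \sqrt{\pi} \left(e^{\frac{2 \omega}{11}} + 1\right) e^{- \frac{\omega^{2}}{44} - \frac{\omega}{11} - 5 i \omega - \frac{1}{11}}}{22}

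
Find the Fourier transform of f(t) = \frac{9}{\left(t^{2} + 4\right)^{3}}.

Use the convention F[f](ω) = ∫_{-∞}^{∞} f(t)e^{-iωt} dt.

F(ω) = \frac{9 \pi \left(4 \omega^{2} + 6 \left|{\omega}\right| + 3\right) e^{- 2 \left|{\omega}\right|}}{256}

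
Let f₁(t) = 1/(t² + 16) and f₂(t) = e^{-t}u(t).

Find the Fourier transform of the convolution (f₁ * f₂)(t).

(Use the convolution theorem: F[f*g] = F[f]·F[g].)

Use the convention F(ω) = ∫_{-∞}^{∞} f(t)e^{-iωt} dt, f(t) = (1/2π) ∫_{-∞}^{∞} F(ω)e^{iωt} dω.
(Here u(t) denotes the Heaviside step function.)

F[f₁*f₂](ω) = \frac{\pi e^{- 4 \left|{\omega}\right|}}{4 \left(i \omega + 1\right)}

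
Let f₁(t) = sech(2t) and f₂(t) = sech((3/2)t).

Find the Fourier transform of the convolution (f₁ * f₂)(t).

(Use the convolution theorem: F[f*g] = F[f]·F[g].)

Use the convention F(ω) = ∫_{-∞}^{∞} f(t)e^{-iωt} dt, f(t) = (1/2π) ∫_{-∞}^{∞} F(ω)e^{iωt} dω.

F[f₁*f₂](ω) = \frac{\pi^{2}}{3 \cosh{\left(\frac{\pi \omega}{4} \right)} \cosh{\left(\frac{\pi \omega}{3} \right)}}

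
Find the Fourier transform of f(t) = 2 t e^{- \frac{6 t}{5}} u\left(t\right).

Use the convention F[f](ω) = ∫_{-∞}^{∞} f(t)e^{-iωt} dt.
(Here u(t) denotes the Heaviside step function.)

F(ω) = \frac{50}{\left(5 i \omega + 6\right)^{2}}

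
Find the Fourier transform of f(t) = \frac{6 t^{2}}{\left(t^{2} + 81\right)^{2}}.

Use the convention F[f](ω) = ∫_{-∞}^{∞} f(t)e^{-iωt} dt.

F(ω) = \frac{\pi \left(1 - 9 \left|{\omega}\right|\right) e^{- 9 \left|{\omega}\right|}}{3}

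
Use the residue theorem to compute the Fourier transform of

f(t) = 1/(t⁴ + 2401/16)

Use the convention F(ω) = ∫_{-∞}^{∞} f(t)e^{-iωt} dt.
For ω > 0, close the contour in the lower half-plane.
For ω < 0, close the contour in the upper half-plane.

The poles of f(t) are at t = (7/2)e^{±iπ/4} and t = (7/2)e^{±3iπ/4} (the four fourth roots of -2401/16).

Let g(z) = f(z)e^{-iωz}; for large |z| the factor e^{-iωz} decays in the lower half-plane when ω > 0 and in the upper half-plane when ω < 0.

Case ω > 0 (lower half-plane, clockwise contour ⇒ F(ω) = -2πi·ΣRes):
  Res_{z = - \frac{7 \sqrt{2}}{4} - \frac{7 \sqrt{2} i}{4}} g(z) = \frac{\sqrt{2} \left(1 + i\right) e^{\frac{7 \sqrt{2} \omega \left(-1 + i\right)}{4}}}{343}
  Res_{z = \frac{7 \sqrt{2}}{4} - \frac{7 \sqrt{2} i}{4}} g(z) = \frac{\sqrt{2} \left(-1 + i\right) e^{- \frac{7 \sqrt{2} \omega \left(1 + i\right)}{4}}}{343}
  F(ω) = -2πi·ΣRes = \frac{2 \sqrt{2} \pi \left(\left(1 - i\right) e^{\frac{7 \sqrt{2} i \omega}{2}} + 1 + i\right) e^{- \frac{7 \sqrt{2} \omega \left(1 + i\right)}{4}}}{343} = \frac{8 \pi e^{- \frac{7 \sqrt{2} \omega}{4}} \sin{\left(\frac{7 \sqrt{2} \omega}{4} + \frac{\pi}{4} \right)}}{343}

Case ω < 0 (upper half-plane, counterclockwise contour ⇒ F(ω) = +2πi·ΣRes):
  Res_{z = \frac{7 \sqrt{2}}{4} + \frac{7 \sqrt{2} i}{4}} g(z) = - \frac{\sqrt{2} \left(1 + i\right) e^{\frac{7 \sqrt{2} \omega \left(1 - i\right)}{4}}}{343}
  Res_{z = - \frac{7 \sqrt{2}}{4} + \frac{7 \sqrt{2} i}{4}} g(z) = \frac{\sqrt{2} \left(1 - i\right) e^{\frac{7 \sqrt{2} \omega \left(1 + i\right)}{4}}}{343}
  F(ω) = 2πi·ΣRes = - \frac{2 \sqrt{2} i \pi \left(\left(1 + i\right) e^{\frac{7 \sqrt{2} \omega \left(1 - i\right)}{4}} - \left(1 - i\right) e^{\frac{7 \sqrt{2} \omega \left(1 + i\right)}{4}}\right)}{343} = \frac{8 \pi e^{\frac{7 \sqrt{2} \omega}{4}} \cos{\left(\frac{7 \sqrt{2} \omega}{4} + \frac{\pi}{4} \right)}}{343}

Both cases combine into a single formula in |ω|:

F(ω) = \frac{8 \pi e^{- \frac{7 \sqrt{2} \left|{\omega}\right|}{4}} \sin{\left(\frac{7 \sqrt{2} \left|{\omega}\right|}{4} + \frac{\pi}{4} \right)}}{343}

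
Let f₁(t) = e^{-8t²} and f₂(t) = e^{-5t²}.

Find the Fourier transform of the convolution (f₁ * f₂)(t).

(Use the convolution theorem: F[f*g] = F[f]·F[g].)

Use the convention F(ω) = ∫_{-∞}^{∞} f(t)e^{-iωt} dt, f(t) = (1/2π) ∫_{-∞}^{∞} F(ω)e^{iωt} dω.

F[f₁*f₂](ω) = \frac{\sqrt{10} \pi e^{- \frac{13 \omega^{2}}{160}}}{20}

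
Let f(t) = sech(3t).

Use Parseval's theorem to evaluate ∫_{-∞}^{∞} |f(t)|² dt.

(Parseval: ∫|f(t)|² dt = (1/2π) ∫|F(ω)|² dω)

∫|f(t)|² dt = \frac{2}{3}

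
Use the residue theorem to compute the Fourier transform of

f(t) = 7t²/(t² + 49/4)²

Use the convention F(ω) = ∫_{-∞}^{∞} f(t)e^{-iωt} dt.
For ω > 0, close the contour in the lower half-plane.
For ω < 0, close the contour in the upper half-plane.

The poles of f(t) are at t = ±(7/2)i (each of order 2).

Let g(z) = f(z)e^{-iωz}; for large |z| the factor e^{-iωz} decays in the lower half-plane when ω > 0 and in the upper half-plane when ω < 0.

Case ω > 0 (lower half-plane, clockwise contour ⇒ F(ω) = -2πi·ΣRes):
  Res_{z = - \frac{7 i}{2}} g(z) = \frac{i \left(2 - 7 \omega\right) e^{- \frac{7 \omega}{2}}}{4} (pole of order 2)
  F(ω) = -2πi·ΣRes = \frac{\pi \left(2 - 7 \omega\right) e^{- \frac{7 \omega}{2}}}{2}

Case ω < 0 (upper half-plane, counterclockwise contour ⇒ F(ω) = +2πi·ΣRes):
  Res_{z = \frac{7 i}{2}} g(z) = \frac{i \left(- 7 \omega - 2\right) e^{\frac{7 \omega}{2}}}{4} (pole of order 2)
  F(ω) = 2πi·ΣRes = \frac{\pi \left(7 \omega + 2\right) e^{\frac{7 \omega}{2}}}{2}

Both cases combine into a single formula in |ω|:

F(ω) = \frac{\pi \left(2 - 7 \left|{\omega}\right|\right) e^{- \frac{7 \left|{\omega}\right|}{2}}}{2}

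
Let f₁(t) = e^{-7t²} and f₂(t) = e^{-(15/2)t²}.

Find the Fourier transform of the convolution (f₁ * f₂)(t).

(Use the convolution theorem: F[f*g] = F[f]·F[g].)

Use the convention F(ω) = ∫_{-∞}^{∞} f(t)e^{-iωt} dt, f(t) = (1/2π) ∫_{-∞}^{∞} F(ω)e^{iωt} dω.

F[f₁*f₂](ω) = \frac{\sqrt{210} \pi e^{- \frac{29 \omega^{2}}{420}}}{105}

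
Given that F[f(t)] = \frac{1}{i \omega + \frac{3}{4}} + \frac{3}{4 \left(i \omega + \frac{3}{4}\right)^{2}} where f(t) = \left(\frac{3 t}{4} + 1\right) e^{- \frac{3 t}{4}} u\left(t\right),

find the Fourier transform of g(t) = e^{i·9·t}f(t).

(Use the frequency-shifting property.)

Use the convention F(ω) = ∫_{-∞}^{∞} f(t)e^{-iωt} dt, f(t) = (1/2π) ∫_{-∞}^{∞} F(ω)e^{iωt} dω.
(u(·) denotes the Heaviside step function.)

F[g](ω) = \frac{8 \left(- 2 i \omega - 3 + 18 i\right)}{16 \omega^{2} - 24 \omega \left(12 + i\right) + 1287 + 216 i}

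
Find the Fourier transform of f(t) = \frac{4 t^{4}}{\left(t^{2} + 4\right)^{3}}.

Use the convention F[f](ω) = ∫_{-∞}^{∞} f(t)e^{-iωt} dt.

F(ω) = \frac{\pi \left(4 \omega^{2} - 10 \left|{\omega}\right| + 3\right) e^{- 2 \left|{\omega}\right|}}{4}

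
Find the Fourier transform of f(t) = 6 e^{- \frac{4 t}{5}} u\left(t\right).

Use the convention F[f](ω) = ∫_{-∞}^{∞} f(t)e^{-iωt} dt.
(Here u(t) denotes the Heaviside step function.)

F(ω) = \frac{30}{5 i \omega + 4}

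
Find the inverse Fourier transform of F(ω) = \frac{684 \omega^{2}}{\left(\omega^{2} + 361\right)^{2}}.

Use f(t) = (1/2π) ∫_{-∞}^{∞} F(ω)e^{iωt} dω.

f(t) = 9 \left(1 - 19 \left|{t}\right|\right) e^{- 19 \left|{t}\right|}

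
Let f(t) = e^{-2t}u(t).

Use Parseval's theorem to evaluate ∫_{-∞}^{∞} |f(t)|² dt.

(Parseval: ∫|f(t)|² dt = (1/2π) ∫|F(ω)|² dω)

∫|f(t)|² dt = \frac{1}{4}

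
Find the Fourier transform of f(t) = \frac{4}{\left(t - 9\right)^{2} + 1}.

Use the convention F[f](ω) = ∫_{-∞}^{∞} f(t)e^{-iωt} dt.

F(ω) = 4 \pi e^{- 9 i \omega - \left|{\omega}\right|}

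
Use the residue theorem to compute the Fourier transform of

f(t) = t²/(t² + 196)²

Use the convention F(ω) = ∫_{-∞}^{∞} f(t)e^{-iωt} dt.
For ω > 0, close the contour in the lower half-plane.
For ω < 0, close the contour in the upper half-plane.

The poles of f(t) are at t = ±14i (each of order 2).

Let g(z) = f(z)e^{-iωz}; for large |z| the factor e^{-iωz} decays in the lower half-plane when ω > 0 and in the upper half-plane when ω < 0.

Case ω > 0 (lower half-plane, clockwise contour ⇒ F(ω) = -2πi·ΣRes):
  Res_{z = - 14 i} g(z) = \frac{i \left(1 - 14 \omega\right) e^{- 14 \omega}}{56} (pole of order 2)
  F(ω) = -2πi·ΣRes = \frac{\pi \left(1 - 14 \omega\right) e^{- 14 \omega}}{28}

Case ω < 0 (upper half-plane, counterclockwise contour ⇒ F(ω) = +2πi·ΣRes):
  Res_{z = 14 i} g(z) = \frac{i \left(- 14 \omega - 1\right) e^{14 \omega}}{56} (pole of order 2)
  F(ω) = 2πi·ΣRes = \frac{\pi \left(14 \omega + 1\right) e^{14 \omega}}{28}

Both cases combine into a single formula in |ω|:

F(ω) = \frac{\pi \left(1 - 14 \left|{\omega}\right|\right) e^{- 14 \left|{\omega}\right|}}{28}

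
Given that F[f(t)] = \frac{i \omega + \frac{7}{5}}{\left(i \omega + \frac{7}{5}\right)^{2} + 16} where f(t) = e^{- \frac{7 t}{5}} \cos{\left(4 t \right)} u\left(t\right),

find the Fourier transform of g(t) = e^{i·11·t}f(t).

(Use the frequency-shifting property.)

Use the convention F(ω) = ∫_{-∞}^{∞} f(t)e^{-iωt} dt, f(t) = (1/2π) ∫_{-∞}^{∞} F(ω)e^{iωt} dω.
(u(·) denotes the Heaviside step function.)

F[g](ω) = \frac{5 \left(5 i \left(\omega - 11\right) + 7\right)}{\left(5 i \left(\omega - 11\right) + 7\right)^{2} + 400}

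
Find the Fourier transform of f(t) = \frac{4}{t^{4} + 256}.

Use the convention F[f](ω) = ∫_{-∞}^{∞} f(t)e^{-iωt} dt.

F(ω) = \frac{\pi e^{- 2 \sqrt{2} \left|{\omega}\right|} \sin{\left(2 \sqrt{2} \left|{\omega}\right| + \frac{\pi}{4} \right)}}{16}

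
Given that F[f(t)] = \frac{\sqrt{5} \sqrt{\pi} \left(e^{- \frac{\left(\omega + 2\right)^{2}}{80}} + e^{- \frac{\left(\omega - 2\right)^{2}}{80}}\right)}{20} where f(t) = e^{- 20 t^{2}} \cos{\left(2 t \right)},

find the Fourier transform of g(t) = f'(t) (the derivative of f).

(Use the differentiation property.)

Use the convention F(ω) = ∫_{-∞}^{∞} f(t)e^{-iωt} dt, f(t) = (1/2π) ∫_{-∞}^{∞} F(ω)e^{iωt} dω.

F[g](ω) = \frac{\sqrt{5} i \sqrt{\pi} \omega \left(e^{\frac{\omega}{10}} + 1\right) e^{- \frac{\omega^{2}}{80} - \frac{\omega}{20} - \frac{1}{20}}}{20}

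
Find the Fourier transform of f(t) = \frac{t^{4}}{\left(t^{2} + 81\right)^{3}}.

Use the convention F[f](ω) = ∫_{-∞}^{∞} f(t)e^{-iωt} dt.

F(ω) = \frac{\pi \left(27 \omega^{2} - 15 \left|{\omega}\right| + 1\right) e^{- 9 \left|{\omega}\right|}}{24}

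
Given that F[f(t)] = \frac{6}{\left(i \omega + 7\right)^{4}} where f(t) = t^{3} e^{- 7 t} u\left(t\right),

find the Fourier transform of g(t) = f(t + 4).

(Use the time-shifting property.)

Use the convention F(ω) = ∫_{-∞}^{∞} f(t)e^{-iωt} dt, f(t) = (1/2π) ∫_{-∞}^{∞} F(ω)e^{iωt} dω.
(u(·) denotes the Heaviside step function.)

F[g](ω) = \frac{6 e^{4 i \omega}}{\left(i \omega + 7\right)^{4}}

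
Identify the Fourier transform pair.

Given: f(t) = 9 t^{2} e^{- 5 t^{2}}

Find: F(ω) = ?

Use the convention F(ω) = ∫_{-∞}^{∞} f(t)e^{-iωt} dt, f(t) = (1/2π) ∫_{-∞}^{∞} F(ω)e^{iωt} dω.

F(ω) = \frac{9 \sqrt{5} \sqrt{\pi} \left(10 - \omega^{2}\right) e^{- \frac{\omega^{2}}{20}}}{500}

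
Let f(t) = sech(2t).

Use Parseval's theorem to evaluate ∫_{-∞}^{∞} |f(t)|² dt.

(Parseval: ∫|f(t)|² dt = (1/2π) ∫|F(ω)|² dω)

∫|f(t)|² dt = 1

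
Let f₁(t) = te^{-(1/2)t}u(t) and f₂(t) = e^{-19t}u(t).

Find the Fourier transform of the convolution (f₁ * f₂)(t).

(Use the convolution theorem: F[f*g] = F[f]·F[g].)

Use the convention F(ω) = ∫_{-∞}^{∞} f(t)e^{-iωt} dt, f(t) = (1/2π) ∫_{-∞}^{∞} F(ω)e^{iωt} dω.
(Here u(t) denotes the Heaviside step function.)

F[f₁*f₂](ω) = \frac{4}{\left(i \omega + 19\right) \left(2 i \omega + 1\right)^{2}}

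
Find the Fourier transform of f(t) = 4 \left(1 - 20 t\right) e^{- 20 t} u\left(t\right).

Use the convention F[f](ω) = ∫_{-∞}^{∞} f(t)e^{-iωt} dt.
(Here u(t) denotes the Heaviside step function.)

F(ω) = \frac{4 i \omega}{- \omega^{2} + 40 i \omega + 400}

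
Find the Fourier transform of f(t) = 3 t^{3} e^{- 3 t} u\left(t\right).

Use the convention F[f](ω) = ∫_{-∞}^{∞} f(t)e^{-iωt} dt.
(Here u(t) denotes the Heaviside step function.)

F(ω) = \frac{18}{\left(i \omega + 3\right)^{4}}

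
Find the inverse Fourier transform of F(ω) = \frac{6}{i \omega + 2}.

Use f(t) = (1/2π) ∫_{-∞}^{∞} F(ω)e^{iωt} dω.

f(t) = 6 e^{- 2 t} u\left(t\right)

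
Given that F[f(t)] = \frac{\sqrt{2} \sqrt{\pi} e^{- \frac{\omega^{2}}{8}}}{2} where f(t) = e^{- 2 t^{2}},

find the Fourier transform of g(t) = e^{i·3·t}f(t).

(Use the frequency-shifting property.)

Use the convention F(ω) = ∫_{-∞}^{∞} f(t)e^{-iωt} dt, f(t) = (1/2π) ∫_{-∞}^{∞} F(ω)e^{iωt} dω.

F[g](ω) = \frac{\sqrt{2} \sqrt{\pi} e^{- \frac{\left(\omega - 3\right)^{2}}{8}}}{2}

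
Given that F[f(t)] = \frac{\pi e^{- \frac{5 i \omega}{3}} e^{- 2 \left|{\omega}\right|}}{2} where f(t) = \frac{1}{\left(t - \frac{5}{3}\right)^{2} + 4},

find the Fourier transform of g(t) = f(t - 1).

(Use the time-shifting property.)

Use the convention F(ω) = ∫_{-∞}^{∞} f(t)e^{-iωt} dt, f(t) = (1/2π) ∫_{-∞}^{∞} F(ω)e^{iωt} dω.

F[g](ω) = \frac{\pi e^{- \frac{8 i \omega}{3} - 2 \left|{\omega}\right|}}{2}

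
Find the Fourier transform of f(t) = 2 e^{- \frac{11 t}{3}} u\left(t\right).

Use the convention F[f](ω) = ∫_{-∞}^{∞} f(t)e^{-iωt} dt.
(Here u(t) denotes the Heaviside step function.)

F(ω) = \frac{6}{3 i \omega + 11}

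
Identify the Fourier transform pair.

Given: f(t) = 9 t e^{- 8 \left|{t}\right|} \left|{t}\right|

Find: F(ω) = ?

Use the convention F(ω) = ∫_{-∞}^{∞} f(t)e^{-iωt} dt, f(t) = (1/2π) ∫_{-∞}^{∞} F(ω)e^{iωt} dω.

F(ω) = \frac{36 i \omega \left(\omega^{2} - 192\right)}{\left(\omega^{2} + 64\right)^{3}}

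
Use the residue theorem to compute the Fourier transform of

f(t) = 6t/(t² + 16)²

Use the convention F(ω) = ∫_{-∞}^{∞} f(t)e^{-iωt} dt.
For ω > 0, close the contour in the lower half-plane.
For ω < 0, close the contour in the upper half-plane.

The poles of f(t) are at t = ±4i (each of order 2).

Let g(z) = f(z)e^{-iωz}; for large |z| the factor e^{-iωz} decays in the lower half-plane when ω > 0 and in the upper half-plane when ω < 0.

Case ω > 0 (lower half-plane, clockwise contour ⇒ F(ω) = -2πi·ΣRes):
  Res_{z = - 4 i} g(z) = \frac{3 \omega e^{- 4 \omega}}{8} (pole of order 2)
  F(ω) = -2πi·ΣRes = - \frac{3 i \pi \omega e^{- 4 \omega}}{4}

Case ω < 0 (upper half-plane, counterclockwise contour ⇒ F(ω) = +2πi·ΣRes):
  Res_{z = 4 i} g(z) = - \frac{3 \omega e^{4 \omega}}{8} (pole of order 2)
  F(ω) = 2πi·ΣRes = - \frac{3 i \pi \omega e^{4 \omega}}{4}

Both cases combine into a single formula in |ω|:

F(ω) = - \frac{3 i \pi \omega e^{- 4 \left|{\omega}\right|}}{4}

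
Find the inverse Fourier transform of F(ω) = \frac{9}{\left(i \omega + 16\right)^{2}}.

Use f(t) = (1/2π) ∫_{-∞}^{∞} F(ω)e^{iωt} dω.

f(t) = 9 t e^{- 16 t} u\left(t\right)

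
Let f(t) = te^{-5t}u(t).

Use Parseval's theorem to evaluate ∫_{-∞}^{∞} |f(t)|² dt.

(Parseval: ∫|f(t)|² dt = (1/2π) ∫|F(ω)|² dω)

∫|f(t)|² dt = \frac{1}{500}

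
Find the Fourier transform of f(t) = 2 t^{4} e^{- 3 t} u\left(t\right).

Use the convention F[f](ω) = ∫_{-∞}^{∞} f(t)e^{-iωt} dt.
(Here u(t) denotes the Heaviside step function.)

F(ω) = \frac{48}{\left(i \omega + 3\right)^{5}}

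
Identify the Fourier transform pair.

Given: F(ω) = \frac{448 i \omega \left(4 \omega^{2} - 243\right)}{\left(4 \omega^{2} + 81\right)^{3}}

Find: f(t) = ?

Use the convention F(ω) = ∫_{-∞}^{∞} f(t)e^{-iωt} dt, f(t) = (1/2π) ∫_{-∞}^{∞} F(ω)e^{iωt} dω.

f(t) = 7 t e^{- \frac{9 \left|{t}\right|}{2}} \left|{t}\right|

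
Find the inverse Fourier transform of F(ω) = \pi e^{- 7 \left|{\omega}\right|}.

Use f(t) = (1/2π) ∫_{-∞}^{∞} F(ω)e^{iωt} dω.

f(t) = \frac{7}{t^{2} + 49}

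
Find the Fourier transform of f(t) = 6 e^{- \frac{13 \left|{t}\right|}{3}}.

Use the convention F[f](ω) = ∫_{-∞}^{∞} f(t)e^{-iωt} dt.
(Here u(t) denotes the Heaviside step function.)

F(ω) = \frac{468}{9 \omega^{2} + 169}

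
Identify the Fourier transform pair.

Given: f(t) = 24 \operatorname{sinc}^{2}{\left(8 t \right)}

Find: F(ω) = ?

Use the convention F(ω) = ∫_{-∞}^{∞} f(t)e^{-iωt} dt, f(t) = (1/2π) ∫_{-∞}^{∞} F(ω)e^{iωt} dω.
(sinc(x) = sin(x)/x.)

F(ω) = \begin{cases} \frac{3 \pi \left(16 - \left|{\omega}\right|\right)}{16} & \text{for}\: \omega > -16 \wedge \omega < 16 \\0 & \text{otherwise} \end{cases}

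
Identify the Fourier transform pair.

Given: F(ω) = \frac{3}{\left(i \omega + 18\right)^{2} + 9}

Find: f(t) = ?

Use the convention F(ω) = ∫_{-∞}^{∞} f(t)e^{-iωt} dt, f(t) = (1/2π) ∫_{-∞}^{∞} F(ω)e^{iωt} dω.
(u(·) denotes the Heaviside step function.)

f(t) = e^{- 18 t} \sin{\left(3 t \right)} u\left(t\right)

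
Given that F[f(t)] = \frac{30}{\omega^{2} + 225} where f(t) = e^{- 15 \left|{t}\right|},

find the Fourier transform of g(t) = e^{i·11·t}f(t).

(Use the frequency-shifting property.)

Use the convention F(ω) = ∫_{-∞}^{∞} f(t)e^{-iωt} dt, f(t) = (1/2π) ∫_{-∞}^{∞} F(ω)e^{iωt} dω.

F[g](ω) = \frac{30}{\left(\omega - 11\right)^{2} + 225}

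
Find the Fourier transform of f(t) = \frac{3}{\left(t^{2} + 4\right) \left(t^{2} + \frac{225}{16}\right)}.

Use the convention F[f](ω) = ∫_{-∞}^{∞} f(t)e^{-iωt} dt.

F(ω) = \frac{24 \pi e^{- 2 \left|{\omega}\right|}}{161} - \frac{64 \pi e^{- \frac{15 \left|{\omega}\right|}{4}}}{805}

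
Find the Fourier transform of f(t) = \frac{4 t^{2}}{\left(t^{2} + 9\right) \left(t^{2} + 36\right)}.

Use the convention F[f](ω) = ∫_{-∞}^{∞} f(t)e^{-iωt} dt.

F(ω) = \frac{4 \pi \left(2 - e^{3 \left|{\omega}\right|}\right) e^{- 6 \left|{\omega}\right|}}{9}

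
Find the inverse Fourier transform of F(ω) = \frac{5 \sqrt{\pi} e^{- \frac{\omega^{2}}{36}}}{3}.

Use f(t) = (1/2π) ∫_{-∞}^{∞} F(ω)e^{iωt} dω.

f(t) = 5 e^{- 9 t^{2}}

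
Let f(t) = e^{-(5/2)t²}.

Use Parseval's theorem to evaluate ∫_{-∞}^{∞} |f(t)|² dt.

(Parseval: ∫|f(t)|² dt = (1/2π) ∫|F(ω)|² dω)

∫|f(t)|² dt = \frac{\sqrt{5} \sqrt{\pi}}{5}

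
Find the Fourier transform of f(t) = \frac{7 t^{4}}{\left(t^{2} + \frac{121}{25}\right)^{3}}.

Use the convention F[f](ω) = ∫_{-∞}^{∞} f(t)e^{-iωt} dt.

F(ω) = \frac{7 \pi \left(121 \omega^{2} - 275 \left|{\omega}\right| + 75\right) e^{- \frac{11 \left|{\omega}\right|}{5}}}{440}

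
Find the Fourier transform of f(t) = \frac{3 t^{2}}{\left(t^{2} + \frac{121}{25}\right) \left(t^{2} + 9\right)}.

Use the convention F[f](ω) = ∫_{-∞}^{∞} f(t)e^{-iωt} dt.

F(ω) = \frac{225 \pi e^{- 3 \left|{\omega}\right|}}{104} - \frac{165 \pi e^{- \frac{11 \left|{\omega}\right|}{5}}}{104}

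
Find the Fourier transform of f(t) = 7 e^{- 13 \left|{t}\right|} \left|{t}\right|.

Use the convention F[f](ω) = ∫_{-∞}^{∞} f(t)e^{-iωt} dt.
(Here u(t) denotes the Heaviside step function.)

F(ω) = \frac{14 \left(169 - \omega^{2}\right)}{\left(\omega^{2} + 169\right)^{2}}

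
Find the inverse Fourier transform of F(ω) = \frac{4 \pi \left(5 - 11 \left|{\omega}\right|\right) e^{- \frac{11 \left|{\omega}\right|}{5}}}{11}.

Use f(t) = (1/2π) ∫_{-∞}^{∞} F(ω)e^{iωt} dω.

f(t) = \frac{8 t^{2}}{\left(t^{2} + \frac{121}{25}\right)^{2}}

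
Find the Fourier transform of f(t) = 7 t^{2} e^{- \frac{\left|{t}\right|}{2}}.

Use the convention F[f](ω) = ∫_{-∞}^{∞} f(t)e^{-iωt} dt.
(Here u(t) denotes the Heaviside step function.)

F(ω) = \frac{224 \left(1 - 12 \omega^{2}\right)}{\left(4 \omega^{2} + 1\right)^{3}}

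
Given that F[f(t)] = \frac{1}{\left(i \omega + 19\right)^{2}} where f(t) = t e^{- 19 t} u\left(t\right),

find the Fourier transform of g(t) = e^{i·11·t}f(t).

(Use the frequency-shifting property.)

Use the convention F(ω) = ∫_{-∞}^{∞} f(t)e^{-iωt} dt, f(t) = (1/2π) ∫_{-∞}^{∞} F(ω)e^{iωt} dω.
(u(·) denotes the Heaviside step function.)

F[g](ω) = \frac{1}{\left(i \left(\omega - 11\right) + 19\right)^{2}}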